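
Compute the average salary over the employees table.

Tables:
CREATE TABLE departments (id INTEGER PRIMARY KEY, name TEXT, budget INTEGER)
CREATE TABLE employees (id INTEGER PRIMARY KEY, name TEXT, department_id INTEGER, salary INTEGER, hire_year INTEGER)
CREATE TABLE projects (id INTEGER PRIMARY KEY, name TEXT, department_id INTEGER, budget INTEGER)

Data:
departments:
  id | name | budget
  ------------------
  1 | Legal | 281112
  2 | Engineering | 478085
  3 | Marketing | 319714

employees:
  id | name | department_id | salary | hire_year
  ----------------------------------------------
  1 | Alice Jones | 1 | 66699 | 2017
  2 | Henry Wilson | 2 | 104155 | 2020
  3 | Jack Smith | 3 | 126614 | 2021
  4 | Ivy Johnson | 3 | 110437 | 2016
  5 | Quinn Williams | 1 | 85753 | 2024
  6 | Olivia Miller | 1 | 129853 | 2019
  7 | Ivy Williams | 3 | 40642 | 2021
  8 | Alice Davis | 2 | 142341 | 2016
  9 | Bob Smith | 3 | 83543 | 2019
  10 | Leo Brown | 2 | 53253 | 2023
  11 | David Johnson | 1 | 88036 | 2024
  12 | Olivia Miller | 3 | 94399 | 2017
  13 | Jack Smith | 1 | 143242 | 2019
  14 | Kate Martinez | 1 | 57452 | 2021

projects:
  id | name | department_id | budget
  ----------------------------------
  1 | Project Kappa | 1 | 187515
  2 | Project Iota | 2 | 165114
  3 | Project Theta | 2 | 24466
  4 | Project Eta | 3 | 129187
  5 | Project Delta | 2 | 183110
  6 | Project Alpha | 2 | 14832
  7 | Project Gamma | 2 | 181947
SELECT AVG(salary) FROM employees

Execution result:
94744.21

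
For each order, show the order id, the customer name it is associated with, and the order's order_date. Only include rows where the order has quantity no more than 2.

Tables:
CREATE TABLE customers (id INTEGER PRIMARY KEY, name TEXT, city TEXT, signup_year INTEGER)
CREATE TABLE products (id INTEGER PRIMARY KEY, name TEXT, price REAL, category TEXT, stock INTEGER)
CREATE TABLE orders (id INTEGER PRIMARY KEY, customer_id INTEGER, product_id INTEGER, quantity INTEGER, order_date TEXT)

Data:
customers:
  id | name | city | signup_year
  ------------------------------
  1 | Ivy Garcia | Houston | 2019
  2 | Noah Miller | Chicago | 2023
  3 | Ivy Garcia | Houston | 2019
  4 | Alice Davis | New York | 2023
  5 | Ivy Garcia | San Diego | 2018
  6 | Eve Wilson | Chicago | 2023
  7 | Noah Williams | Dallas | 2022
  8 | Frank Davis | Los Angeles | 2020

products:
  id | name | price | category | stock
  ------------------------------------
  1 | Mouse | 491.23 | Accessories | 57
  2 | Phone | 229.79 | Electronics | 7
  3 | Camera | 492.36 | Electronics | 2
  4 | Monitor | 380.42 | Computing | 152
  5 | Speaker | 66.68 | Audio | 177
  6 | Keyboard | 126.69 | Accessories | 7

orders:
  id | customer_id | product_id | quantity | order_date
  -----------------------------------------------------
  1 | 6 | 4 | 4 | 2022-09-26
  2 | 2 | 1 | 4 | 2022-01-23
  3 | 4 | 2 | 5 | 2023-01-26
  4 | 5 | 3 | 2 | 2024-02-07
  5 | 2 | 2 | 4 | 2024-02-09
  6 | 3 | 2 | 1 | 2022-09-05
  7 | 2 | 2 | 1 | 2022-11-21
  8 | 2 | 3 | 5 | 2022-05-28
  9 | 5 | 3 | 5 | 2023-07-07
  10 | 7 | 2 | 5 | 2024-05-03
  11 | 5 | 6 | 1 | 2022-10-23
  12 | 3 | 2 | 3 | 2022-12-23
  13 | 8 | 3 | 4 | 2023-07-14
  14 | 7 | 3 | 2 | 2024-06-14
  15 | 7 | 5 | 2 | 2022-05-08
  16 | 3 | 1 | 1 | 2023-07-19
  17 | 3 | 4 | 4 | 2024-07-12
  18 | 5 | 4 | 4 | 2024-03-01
SELECT c.id, p.name AS customer, c.order_date FROM orders c JOIN customers p ON c.customer_id = p.id WHERE c.quantity <= 2

Execution result:
id | customer | order_date
4 | Ivy Garcia | 2024-02-07
6 | Ivy Garcia | 2022-09-05
7 | Noah Miller | 2022-11-21
11 | Ivy Garcia | 2022-10-23
14 | Noah Williams | 2024-06-14
15 | Noah Williams | 2022-05-08
16 | Ivy Garcia | 2023-07-19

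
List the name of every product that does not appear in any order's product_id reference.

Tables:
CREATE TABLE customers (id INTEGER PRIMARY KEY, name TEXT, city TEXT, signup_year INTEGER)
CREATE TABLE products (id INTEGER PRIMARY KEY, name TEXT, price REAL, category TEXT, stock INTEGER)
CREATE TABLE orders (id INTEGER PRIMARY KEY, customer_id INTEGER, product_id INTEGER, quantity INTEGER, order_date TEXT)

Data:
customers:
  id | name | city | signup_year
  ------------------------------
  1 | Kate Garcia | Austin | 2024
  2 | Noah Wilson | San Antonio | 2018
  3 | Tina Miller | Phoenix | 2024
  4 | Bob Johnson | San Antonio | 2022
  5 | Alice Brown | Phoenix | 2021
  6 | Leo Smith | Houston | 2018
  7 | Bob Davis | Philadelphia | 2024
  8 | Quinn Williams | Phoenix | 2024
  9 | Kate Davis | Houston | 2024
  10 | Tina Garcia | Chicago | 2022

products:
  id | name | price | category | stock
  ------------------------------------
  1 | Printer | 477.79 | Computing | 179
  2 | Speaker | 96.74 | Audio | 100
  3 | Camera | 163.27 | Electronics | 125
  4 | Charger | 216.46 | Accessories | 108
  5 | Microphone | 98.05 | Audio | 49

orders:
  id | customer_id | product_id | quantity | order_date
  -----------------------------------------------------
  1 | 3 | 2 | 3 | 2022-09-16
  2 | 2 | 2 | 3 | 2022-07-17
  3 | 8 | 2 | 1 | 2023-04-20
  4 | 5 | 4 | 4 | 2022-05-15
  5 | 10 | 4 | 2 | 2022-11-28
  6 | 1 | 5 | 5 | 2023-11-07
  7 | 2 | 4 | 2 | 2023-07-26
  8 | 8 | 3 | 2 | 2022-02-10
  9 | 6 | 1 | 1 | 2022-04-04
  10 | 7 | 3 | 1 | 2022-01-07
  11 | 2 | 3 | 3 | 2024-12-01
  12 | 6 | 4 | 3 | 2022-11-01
SELECT p.name FROM products p LEFT JOIN orders c ON c.product_id = p.id WHERE c.id IS NULL

Execution result:
(no rows)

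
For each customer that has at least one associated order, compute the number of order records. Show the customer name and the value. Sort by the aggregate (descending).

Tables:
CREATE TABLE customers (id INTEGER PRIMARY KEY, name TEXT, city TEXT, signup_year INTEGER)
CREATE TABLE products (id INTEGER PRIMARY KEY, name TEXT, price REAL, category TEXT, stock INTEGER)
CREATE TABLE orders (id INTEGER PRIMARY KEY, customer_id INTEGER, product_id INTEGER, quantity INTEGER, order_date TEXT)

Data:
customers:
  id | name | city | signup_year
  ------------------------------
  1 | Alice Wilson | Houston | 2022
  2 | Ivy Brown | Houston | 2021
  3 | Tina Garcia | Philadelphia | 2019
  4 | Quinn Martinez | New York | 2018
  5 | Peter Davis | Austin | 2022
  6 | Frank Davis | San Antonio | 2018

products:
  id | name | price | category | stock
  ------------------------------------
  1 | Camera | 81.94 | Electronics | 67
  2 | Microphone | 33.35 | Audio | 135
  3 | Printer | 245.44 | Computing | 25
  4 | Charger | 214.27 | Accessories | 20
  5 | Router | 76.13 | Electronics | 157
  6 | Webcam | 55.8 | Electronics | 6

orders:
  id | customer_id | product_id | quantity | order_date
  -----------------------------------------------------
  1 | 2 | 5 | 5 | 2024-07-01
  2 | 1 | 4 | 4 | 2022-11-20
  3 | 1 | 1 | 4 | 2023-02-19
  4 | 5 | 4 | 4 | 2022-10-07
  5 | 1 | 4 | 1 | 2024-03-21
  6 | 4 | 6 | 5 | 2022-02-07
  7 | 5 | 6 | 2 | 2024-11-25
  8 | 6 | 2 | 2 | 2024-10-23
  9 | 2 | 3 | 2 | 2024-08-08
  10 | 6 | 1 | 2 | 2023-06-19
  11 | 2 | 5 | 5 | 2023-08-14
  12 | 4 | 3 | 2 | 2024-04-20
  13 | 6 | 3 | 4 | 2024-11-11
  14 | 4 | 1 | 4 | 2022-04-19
SELECT p.name, COUNT(*) AS n FROM orders c JOIN customers p ON c.customer_id = p.id GROUP BY p.id, p.name ORDER BY n DESC

Execution result:
name | n
Alice Wilson | 3
Ivy Brown | 3
Quinn Martinez | 3
Frank Davis | 3
Peter Davis | 2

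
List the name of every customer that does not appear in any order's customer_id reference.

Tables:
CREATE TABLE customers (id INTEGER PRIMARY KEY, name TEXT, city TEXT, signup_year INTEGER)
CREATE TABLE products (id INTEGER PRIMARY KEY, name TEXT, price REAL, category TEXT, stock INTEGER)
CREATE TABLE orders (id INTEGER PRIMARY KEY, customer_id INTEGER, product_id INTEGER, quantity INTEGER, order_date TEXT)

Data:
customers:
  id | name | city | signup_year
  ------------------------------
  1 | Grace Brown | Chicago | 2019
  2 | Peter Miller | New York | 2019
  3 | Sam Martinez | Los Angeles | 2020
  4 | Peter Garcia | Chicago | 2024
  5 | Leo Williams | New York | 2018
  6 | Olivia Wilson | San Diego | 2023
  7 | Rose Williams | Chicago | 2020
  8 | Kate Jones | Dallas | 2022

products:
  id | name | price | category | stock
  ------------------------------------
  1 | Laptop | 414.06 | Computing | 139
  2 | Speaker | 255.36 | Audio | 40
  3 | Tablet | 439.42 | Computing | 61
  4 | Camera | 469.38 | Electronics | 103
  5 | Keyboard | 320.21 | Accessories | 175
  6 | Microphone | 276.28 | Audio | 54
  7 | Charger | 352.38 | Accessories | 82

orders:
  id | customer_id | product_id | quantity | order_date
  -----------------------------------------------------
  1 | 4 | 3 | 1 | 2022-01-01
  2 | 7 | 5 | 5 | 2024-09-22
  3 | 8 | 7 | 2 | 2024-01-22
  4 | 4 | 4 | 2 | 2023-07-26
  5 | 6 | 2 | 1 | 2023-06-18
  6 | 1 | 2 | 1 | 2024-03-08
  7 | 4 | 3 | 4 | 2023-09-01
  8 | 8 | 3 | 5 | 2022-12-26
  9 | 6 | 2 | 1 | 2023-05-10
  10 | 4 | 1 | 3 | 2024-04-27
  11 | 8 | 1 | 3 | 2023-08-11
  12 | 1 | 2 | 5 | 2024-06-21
SELECT p.name FROM customers p LEFT JOIN orders c ON c.customer_id = p.id WHERE c.id IS NULL

Execution result:
name
Peter Miller
Sam Martinez
Leo Williams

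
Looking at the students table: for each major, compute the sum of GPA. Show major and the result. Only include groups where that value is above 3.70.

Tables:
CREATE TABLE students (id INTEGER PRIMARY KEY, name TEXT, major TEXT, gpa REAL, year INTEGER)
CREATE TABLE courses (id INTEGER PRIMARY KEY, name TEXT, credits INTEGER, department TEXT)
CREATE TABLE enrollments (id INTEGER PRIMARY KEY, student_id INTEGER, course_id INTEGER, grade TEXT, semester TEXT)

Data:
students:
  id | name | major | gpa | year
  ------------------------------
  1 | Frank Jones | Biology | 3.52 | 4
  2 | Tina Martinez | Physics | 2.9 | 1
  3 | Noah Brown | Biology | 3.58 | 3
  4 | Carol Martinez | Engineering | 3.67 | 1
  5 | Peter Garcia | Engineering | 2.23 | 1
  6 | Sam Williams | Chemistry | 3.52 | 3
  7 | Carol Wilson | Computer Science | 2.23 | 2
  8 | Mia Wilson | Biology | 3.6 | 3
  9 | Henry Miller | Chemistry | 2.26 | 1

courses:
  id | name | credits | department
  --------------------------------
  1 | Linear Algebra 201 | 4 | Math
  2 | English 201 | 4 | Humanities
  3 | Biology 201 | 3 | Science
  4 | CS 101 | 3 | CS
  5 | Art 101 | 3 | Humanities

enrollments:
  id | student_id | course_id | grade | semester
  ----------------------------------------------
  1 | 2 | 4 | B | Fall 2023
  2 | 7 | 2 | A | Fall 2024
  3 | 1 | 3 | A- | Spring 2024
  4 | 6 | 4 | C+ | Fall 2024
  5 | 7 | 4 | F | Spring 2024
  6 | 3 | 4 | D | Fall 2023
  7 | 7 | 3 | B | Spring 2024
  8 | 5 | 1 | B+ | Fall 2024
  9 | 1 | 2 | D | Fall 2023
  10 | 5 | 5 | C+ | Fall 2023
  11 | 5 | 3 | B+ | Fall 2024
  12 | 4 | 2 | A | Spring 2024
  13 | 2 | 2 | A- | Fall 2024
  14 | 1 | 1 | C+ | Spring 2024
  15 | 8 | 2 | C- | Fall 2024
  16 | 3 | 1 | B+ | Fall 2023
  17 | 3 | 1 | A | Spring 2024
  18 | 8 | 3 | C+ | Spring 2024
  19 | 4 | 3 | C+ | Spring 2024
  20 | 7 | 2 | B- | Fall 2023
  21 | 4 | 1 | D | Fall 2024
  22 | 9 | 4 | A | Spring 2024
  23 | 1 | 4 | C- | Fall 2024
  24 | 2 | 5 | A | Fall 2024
SELECT major, SUM(gpa) AS sum_gpa FROM students GROUP BY major HAVING SUM(gpa) > 3.7

Execution result:
major | sum_gpa
Biology | 10.70
Chemistry | 5.78
Engineering | 5.90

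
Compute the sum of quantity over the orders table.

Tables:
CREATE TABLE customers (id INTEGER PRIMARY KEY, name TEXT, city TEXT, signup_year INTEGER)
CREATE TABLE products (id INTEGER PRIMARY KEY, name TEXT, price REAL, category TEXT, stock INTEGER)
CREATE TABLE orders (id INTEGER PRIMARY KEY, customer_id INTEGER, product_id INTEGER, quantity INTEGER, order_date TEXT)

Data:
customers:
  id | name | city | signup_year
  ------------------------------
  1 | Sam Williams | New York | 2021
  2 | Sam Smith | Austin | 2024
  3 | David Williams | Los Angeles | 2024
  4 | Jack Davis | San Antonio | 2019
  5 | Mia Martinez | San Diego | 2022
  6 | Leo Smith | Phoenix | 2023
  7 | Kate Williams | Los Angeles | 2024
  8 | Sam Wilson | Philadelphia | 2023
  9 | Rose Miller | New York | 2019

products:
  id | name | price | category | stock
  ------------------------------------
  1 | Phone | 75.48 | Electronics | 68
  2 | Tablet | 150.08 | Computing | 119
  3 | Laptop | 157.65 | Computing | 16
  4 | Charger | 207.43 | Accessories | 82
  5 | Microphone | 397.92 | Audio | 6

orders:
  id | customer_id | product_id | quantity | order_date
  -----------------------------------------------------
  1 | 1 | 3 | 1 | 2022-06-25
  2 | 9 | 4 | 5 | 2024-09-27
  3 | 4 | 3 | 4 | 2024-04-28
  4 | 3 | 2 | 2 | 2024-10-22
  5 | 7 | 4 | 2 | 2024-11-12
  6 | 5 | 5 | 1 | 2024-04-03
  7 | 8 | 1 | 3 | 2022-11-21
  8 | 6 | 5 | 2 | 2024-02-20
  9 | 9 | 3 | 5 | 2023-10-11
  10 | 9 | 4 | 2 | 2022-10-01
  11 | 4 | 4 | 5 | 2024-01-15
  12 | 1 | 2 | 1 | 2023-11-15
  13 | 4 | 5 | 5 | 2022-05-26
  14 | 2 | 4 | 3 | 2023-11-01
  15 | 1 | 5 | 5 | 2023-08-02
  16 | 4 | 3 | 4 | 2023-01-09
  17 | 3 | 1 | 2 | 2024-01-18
SELECT SUM(quantity) FROM orders

Execution result:
52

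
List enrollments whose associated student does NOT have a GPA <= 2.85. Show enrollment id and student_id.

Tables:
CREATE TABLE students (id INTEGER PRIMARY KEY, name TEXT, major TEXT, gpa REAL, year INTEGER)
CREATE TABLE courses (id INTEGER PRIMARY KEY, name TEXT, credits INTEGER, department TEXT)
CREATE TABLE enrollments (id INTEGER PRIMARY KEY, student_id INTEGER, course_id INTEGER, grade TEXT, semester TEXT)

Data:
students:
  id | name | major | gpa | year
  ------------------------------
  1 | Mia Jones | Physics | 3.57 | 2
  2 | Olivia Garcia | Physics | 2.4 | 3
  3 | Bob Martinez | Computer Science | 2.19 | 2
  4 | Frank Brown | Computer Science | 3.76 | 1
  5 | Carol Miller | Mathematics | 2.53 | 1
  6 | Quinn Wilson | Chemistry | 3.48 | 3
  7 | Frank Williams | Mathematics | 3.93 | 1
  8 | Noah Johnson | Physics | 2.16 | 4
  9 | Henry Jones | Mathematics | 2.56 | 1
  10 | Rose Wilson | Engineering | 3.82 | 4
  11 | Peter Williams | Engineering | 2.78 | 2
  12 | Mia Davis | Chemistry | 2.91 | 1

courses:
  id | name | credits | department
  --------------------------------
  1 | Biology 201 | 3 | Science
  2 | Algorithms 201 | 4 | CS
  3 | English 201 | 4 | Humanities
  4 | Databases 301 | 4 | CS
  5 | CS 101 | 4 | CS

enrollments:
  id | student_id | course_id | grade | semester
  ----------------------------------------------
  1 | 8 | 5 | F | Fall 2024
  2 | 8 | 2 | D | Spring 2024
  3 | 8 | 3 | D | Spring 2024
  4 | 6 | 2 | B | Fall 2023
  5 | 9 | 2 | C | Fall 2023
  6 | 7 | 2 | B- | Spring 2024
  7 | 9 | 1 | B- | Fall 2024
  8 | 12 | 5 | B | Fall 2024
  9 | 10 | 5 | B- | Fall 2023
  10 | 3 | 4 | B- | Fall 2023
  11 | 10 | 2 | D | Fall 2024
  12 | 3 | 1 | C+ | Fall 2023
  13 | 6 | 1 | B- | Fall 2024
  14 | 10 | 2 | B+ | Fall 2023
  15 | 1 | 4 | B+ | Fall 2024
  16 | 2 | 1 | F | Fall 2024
SELECT id, student_id FROM enrollments WHERE student_id NOT IN (SELECT id FROM students WHERE gpa <= 2.85)

Execution result:
id | student_id
4 | 6
6 | 7
8 | 12
9 | 10
11 | 10
13 | 6
14 | 10
15 | 1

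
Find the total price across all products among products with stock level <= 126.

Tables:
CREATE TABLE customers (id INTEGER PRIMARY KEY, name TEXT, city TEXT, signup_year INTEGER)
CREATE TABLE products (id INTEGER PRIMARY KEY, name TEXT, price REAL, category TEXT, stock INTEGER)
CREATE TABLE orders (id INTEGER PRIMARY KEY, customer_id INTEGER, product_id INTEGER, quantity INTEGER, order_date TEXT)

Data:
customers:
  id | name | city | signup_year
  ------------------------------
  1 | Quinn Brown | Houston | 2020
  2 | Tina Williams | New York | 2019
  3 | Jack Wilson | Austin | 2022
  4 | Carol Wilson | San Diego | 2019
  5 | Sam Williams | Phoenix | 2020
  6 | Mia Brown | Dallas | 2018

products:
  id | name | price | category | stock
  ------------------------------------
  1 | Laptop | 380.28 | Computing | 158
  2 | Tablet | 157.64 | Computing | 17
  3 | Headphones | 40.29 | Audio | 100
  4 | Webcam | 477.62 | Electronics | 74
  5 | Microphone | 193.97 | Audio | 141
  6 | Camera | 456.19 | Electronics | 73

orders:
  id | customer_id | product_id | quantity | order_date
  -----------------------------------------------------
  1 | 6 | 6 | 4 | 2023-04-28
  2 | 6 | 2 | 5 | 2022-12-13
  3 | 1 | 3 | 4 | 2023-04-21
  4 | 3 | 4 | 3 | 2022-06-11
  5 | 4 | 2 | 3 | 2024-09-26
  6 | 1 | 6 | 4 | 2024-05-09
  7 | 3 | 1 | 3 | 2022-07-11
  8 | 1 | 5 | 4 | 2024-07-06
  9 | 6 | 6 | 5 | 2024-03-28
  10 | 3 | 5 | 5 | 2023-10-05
SELECT SUM(price) FROM products WHERE stock <= 126

Execution result:
1131.74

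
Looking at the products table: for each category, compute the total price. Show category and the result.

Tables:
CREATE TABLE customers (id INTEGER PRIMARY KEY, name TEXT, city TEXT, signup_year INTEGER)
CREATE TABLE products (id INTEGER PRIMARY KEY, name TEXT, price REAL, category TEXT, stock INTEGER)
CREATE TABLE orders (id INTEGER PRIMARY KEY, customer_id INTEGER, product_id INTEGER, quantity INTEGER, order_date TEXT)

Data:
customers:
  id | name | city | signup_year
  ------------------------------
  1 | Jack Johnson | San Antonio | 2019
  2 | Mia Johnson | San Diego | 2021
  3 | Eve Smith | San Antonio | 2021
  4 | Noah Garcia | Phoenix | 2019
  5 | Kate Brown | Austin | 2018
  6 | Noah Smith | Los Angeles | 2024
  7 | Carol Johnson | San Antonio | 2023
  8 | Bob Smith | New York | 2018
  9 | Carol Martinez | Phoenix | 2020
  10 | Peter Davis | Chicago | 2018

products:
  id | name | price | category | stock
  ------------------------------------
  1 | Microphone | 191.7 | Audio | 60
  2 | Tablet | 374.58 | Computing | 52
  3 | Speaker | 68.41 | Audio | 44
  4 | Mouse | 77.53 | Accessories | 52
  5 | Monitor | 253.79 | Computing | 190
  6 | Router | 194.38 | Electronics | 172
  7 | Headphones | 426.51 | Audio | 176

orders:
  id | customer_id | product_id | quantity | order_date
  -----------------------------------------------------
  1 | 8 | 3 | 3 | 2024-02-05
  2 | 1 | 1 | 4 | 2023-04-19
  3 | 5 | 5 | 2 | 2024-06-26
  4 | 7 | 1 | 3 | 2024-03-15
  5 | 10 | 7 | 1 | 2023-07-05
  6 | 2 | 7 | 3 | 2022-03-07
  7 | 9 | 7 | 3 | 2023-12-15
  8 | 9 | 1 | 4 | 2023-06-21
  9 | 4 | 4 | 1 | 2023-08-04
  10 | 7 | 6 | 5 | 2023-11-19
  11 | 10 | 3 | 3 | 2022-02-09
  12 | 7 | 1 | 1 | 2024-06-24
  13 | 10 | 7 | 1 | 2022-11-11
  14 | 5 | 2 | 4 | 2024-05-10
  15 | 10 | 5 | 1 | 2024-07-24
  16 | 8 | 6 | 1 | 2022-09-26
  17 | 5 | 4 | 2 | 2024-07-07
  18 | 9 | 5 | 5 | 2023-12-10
SELECT category, SUM(price) AS sum_price FROM products GROUP BY category

Execution result:
category | sum_price
Accessories | 77.53
Audio | 686.62
Computing | 628.37
Electronics | 194.38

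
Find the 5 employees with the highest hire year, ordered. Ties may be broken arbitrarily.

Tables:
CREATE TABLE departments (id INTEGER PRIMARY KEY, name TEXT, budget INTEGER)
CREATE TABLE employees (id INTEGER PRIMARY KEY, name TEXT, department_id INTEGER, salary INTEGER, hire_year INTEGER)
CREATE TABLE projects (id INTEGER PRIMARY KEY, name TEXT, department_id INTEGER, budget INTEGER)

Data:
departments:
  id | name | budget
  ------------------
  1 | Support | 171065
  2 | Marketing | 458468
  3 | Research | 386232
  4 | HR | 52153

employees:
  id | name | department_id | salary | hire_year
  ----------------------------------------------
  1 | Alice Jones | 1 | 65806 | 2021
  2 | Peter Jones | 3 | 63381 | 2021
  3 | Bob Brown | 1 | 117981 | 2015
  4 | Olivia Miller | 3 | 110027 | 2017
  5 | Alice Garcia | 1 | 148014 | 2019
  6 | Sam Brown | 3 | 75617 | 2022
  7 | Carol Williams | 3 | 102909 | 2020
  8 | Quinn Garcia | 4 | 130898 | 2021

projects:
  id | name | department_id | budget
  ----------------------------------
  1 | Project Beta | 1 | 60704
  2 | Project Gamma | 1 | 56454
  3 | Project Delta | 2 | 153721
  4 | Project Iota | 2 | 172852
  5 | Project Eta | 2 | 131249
SELECT name, hire_year FROM employees ORDER BY hire_year DESC LIMIT 5

Execution result:
name | hire_year
Sam Brown | 2022
Alice Jones | 2021
Peter Jones | 2021
Quinn Garcia | 2021
Carol Williams | 2020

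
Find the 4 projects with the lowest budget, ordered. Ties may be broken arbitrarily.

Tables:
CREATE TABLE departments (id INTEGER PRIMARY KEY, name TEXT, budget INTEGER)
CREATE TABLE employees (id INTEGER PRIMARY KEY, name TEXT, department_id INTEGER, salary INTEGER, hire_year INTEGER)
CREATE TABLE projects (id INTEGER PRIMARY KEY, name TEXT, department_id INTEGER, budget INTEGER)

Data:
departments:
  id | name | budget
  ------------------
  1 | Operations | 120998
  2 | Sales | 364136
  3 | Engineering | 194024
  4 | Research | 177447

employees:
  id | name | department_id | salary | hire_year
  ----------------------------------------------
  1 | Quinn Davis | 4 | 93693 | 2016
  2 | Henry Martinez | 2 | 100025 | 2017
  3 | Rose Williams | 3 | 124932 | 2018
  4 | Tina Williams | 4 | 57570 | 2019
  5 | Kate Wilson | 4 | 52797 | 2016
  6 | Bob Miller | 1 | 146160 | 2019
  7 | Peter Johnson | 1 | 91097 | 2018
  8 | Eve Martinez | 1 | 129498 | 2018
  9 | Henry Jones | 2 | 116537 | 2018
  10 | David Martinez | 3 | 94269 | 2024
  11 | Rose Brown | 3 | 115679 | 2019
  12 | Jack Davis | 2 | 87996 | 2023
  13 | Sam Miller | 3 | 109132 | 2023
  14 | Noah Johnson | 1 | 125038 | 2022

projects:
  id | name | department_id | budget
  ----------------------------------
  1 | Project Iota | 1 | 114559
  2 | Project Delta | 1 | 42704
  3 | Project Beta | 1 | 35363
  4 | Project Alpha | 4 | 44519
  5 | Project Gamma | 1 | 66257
SELECT name, budget FROM projects ORDER BY budget ASC LIMIT 4

Execution result:
name | budget
Project Beta | 35363
Project Delta | 42704
Project Alpha | 44519
Project Gamma | 66257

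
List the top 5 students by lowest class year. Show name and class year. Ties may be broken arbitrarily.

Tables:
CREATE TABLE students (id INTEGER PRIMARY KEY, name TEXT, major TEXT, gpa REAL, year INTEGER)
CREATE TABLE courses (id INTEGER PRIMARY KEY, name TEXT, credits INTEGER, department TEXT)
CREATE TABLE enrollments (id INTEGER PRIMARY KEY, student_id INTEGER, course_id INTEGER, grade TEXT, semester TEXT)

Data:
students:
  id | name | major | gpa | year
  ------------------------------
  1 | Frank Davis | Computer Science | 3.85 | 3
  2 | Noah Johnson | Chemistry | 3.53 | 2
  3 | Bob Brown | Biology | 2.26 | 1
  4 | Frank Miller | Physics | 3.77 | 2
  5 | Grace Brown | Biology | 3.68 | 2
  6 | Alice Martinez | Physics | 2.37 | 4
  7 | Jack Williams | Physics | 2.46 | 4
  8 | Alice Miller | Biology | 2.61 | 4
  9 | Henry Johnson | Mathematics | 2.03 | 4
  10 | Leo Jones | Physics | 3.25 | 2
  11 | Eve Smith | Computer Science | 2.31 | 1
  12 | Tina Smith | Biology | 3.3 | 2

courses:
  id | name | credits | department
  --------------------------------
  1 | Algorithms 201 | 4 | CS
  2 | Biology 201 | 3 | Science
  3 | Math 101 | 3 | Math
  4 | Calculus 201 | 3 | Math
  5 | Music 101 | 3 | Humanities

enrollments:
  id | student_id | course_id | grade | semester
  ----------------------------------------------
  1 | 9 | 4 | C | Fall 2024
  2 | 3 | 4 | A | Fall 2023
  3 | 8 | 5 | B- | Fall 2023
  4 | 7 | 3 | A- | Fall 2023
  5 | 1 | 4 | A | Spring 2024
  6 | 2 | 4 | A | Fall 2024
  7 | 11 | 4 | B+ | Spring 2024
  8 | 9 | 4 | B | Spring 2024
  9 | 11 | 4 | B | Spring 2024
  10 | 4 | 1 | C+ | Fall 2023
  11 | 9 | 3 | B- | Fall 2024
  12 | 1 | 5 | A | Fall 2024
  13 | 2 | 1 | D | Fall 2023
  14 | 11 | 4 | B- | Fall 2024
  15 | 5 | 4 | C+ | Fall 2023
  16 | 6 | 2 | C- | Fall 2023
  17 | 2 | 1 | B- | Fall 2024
SELECT name, year FROM students ORDER BY year ASC LIMIT 5

Execution result:
name | year
Bob Brown | 1
Eve Smith | 1
Noah Johnson | 2
Frank Miller | 2
Grace Brown | 2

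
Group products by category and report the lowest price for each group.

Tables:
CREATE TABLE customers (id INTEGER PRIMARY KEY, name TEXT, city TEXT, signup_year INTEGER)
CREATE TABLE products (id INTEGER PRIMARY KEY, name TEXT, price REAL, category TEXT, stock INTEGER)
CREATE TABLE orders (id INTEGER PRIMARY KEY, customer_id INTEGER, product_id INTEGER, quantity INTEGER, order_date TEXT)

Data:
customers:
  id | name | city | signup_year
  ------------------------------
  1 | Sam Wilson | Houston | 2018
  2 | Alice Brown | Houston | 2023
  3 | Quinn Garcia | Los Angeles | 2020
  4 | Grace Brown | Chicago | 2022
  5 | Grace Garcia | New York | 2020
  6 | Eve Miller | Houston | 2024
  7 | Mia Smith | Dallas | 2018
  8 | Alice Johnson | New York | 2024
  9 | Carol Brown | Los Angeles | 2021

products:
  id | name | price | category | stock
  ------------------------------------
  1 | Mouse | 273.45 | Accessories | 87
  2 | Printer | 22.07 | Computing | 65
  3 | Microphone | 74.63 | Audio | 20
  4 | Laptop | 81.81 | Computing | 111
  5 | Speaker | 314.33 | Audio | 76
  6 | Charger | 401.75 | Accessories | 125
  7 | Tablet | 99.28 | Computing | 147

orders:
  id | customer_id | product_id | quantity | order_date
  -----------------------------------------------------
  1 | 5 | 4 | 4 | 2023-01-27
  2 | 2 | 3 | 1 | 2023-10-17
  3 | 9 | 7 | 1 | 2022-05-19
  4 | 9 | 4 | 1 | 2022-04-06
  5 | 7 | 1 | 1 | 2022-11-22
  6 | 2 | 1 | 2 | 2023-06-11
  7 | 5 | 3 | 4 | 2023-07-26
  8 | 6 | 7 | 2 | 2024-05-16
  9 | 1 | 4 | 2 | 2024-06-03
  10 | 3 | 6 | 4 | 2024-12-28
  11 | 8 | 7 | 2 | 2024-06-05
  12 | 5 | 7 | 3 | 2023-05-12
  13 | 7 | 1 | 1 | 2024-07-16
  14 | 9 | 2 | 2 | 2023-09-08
SELECT category, MIN(price) AS min_price FROM products GROUP BY category

Execution result:
category | min_price
Accessories | 273.45
Audio | 74.63
Computing | 22.07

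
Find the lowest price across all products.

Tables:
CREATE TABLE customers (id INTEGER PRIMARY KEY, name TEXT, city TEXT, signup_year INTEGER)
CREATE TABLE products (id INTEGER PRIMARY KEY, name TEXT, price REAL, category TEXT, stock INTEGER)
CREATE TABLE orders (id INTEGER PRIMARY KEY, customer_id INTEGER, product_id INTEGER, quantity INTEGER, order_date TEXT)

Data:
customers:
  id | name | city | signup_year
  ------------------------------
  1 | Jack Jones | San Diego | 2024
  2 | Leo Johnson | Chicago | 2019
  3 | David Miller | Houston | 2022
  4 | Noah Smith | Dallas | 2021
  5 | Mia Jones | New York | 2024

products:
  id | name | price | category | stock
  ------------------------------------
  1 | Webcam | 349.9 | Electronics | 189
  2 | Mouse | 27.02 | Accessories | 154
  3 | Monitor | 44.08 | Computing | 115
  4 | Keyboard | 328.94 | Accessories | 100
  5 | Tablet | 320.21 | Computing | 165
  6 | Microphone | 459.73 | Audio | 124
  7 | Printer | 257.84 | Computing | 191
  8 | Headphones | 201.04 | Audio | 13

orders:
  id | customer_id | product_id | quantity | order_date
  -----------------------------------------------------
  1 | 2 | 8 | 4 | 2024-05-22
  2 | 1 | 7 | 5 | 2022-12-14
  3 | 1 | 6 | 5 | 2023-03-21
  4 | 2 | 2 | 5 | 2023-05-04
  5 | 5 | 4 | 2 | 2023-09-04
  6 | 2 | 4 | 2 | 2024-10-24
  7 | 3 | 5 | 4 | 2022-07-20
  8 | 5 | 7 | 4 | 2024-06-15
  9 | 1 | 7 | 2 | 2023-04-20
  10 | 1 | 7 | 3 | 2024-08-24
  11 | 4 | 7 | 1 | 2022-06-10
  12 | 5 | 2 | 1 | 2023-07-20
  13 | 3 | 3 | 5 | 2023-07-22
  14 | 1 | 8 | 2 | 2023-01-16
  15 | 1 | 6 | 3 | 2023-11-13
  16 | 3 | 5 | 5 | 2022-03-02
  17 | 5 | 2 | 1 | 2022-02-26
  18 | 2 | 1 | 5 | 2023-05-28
SELECT MIN(price) FROM products

Execution result:
27.02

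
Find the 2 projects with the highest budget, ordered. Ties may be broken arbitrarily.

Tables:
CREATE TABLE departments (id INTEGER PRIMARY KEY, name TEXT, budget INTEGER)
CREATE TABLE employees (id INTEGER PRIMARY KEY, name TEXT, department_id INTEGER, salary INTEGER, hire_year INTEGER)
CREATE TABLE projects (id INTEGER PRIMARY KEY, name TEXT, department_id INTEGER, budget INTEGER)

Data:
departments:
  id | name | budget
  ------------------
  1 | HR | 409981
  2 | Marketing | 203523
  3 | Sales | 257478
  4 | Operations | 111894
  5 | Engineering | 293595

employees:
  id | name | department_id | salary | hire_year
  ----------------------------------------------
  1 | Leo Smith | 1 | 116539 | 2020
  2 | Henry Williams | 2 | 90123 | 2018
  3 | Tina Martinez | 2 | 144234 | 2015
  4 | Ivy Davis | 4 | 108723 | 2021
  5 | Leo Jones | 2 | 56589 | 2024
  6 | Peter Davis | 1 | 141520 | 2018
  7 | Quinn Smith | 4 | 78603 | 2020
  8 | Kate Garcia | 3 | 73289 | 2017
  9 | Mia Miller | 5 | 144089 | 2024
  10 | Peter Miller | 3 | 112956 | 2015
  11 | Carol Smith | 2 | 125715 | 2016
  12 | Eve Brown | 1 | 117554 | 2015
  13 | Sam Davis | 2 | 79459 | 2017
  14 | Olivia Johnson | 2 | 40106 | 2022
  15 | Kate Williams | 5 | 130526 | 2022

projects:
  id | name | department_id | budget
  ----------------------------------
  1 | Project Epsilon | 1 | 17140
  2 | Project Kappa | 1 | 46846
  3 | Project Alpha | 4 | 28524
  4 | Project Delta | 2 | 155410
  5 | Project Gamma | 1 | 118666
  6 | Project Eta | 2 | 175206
SELECT name, budget FROM projects ORDER BY budget DESC LIMIT 2

Execution result:
name | budget
Project Eta | 175206
Project Delta | 155410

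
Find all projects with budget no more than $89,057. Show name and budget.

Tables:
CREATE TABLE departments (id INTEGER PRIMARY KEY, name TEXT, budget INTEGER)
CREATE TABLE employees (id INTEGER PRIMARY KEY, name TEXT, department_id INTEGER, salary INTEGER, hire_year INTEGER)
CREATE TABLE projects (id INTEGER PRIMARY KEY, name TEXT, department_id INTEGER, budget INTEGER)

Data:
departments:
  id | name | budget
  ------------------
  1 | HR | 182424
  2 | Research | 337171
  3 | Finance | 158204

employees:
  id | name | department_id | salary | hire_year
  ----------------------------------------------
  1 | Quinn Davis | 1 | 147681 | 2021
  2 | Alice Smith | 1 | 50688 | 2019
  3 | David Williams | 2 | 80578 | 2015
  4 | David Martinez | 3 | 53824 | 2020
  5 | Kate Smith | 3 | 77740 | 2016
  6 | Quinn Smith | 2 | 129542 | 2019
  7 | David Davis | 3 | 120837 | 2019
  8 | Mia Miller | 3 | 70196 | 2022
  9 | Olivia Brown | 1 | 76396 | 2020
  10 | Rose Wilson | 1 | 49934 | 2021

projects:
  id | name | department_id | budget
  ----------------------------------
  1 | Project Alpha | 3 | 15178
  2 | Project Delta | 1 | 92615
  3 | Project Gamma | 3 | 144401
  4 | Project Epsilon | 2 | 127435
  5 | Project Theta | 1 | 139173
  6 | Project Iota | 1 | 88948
SELECT name, budget FROM projects WHERE budget <= 89057

Execution result:
name | budget
Project Alpha | 15178
Project Iota | 88948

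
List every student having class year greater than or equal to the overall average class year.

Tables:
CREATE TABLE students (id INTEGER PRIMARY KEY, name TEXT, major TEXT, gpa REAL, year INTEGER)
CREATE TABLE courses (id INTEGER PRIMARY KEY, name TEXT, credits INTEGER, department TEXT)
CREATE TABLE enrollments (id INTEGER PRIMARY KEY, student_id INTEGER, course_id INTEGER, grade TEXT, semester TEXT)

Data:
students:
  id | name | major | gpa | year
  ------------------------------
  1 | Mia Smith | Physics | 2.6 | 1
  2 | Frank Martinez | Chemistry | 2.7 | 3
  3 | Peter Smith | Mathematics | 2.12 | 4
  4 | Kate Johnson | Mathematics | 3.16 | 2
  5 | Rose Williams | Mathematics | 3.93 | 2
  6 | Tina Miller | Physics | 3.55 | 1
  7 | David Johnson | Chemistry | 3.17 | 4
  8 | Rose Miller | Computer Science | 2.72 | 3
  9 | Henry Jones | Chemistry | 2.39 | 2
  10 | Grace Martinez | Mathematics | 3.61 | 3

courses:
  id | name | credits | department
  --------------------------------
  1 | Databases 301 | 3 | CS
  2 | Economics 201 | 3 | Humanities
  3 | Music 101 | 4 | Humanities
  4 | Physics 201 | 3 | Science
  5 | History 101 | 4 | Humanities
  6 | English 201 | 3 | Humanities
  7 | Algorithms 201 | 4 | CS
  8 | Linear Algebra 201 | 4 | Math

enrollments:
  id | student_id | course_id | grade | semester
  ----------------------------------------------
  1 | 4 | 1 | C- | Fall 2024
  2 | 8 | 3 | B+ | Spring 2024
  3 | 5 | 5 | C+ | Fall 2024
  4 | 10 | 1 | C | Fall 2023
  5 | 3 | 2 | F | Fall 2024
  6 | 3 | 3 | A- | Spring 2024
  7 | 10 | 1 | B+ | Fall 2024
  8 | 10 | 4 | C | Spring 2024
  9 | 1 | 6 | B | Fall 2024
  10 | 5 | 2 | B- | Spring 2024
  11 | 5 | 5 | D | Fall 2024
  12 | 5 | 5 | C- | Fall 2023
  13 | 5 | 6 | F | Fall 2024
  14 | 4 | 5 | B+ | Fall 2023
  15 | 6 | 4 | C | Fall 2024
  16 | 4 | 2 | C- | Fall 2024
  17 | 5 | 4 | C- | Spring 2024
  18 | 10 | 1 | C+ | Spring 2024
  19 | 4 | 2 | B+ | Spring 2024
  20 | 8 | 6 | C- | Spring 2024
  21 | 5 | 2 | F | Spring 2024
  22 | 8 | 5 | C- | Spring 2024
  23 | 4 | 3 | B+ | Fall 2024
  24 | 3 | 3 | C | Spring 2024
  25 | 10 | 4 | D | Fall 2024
SELECT name, year FROM students WHERE year >= (SELECT AVG(year) FROM students)

Execution result:
name | year
Frank Martinez | 3
Peter Smith | 4
David Johnson | 4
Rose Miller | 3
Grace Martinez | 3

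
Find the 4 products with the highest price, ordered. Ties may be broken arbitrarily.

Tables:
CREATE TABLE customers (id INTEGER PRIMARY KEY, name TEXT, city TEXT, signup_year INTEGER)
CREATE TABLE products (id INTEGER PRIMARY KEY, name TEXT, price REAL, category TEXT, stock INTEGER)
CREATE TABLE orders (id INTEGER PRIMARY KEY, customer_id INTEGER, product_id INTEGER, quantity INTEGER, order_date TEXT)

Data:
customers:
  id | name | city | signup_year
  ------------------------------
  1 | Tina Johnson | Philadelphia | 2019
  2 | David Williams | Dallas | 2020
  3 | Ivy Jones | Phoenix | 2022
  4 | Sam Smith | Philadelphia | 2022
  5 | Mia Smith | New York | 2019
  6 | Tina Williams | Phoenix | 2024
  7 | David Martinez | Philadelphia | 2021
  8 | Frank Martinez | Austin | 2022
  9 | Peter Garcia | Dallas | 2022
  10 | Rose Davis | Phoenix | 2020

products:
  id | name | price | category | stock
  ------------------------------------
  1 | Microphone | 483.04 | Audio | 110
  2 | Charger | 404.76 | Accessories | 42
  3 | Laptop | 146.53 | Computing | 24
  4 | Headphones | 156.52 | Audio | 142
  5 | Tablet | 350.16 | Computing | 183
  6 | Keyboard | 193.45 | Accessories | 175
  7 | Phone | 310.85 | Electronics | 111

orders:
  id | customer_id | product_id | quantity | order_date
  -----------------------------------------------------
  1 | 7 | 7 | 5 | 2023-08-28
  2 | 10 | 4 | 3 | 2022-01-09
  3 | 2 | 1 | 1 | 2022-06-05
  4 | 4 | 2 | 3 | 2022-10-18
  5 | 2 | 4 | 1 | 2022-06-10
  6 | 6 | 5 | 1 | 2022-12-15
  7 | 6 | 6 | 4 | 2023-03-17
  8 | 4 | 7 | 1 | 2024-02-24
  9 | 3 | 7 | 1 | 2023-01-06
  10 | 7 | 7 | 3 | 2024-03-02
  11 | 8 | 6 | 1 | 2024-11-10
SELECT name, price FROM products ORDER BY price DESC LIMIT 4

Execution result:
name | price
Microphone | 483.04
Charger | 404.76
Tablet | 350.16
Phone | 310.85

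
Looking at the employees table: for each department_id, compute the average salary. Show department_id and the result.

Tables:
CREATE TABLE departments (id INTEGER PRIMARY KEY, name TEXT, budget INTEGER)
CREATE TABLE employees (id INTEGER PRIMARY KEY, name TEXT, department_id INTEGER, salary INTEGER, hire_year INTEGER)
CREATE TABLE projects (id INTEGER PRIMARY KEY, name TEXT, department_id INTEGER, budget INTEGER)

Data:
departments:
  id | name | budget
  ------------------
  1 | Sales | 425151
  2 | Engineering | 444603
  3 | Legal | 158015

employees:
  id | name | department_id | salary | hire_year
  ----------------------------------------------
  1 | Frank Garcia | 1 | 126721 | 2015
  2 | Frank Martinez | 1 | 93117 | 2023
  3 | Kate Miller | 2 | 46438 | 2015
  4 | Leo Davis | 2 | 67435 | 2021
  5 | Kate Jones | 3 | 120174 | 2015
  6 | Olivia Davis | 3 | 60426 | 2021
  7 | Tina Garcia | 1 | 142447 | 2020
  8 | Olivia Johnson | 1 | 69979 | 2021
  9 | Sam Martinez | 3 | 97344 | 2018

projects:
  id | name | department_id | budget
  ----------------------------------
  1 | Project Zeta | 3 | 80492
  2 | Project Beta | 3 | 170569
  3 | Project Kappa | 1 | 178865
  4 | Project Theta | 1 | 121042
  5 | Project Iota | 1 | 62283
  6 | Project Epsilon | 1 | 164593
SELECT department_id, AVG(salary) AS avg_salary FROM employees GROUP BY department_id

Execution result:
department_id | avg_salary
1 | 108066.00
2 | 56936.50
3 | 92648.00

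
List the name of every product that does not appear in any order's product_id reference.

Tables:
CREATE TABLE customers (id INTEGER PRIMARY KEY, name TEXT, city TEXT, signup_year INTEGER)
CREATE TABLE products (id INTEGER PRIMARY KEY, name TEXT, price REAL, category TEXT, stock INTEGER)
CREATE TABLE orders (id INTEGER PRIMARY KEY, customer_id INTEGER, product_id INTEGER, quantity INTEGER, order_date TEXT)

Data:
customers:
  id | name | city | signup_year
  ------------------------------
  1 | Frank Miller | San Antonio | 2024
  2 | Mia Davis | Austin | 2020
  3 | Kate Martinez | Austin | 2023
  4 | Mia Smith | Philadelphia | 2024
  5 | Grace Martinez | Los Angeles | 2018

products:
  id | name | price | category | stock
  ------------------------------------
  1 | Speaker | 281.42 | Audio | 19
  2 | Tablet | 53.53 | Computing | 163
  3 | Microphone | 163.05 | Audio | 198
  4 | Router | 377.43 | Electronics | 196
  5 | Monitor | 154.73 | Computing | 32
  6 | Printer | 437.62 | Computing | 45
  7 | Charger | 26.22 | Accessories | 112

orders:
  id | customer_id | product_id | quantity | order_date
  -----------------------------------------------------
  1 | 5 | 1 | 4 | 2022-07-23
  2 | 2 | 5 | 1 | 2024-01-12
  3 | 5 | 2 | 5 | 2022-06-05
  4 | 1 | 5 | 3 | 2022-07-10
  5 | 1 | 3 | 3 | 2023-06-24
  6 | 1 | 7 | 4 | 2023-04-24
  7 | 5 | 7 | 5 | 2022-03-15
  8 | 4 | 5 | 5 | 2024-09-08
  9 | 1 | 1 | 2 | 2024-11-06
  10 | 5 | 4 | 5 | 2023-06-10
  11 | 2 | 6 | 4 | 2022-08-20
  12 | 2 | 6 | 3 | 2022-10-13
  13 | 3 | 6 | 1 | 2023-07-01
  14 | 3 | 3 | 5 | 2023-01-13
SELECT p.name FROM products p LEFT JOIN orders c ON c.product_id = p.id WHERE c.id IS NULL

Execution result:
(no rows)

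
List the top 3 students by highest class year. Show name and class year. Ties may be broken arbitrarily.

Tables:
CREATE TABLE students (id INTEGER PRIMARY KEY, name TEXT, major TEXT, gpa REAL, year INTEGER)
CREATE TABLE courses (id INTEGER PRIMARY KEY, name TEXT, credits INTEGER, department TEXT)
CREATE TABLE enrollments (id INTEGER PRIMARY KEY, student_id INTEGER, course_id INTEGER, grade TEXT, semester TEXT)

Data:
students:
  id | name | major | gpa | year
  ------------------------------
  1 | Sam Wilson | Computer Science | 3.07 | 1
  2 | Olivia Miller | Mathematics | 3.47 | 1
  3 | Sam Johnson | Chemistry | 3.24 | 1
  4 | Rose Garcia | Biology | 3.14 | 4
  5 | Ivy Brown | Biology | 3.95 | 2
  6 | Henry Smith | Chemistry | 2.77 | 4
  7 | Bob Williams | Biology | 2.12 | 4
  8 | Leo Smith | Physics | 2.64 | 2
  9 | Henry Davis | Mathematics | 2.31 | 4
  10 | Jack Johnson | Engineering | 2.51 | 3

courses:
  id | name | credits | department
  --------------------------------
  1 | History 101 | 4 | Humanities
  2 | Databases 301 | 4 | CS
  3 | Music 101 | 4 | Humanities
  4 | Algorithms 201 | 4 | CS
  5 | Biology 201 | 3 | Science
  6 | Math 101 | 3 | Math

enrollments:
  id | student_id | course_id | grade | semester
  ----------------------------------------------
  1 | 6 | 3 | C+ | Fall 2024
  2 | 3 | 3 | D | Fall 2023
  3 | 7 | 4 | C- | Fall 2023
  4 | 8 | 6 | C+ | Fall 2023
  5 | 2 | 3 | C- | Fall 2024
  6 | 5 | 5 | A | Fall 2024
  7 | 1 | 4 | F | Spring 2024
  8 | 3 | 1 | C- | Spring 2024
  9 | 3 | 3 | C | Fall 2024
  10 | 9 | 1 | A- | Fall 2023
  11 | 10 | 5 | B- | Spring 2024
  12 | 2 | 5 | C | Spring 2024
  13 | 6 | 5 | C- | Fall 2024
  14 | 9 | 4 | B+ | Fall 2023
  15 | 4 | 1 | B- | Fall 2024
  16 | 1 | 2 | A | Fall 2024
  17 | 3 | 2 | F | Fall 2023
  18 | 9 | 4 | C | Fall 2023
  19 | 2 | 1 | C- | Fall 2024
SELECT name, year FROM students ORDER BY year DESC LIMIT 3

Execution result:
name | year
Rose Garcia | 4
Henry Smith | 4
Bob Williams | 4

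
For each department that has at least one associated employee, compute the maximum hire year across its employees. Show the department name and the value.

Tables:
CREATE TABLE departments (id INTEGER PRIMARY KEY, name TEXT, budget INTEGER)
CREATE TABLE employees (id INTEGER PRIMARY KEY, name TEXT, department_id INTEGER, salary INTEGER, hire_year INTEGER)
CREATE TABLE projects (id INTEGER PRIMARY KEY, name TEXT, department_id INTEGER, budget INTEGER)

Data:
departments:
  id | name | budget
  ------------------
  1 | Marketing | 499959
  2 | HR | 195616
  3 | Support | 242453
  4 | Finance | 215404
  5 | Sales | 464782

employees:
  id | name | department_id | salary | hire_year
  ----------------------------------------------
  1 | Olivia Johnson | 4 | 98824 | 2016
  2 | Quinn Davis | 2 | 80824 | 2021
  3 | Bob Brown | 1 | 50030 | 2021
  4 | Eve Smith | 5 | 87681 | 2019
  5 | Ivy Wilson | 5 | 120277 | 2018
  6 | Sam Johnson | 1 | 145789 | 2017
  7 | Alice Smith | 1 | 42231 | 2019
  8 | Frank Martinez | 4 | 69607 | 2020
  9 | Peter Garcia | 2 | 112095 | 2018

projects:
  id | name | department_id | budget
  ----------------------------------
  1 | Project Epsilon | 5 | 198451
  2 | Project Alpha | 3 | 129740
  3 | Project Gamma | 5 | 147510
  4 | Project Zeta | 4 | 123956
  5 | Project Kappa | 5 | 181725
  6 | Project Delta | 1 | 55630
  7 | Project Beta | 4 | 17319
SELECT p.name, MAX(c.hire_year) AS max_hire_year FROM employees c JOIN departments p ON c.department_id = p.id GROUP BY p.id, p.name

Execution result:
name | max_hire_year
Marketing | 2021
HR | 2021
Finance | 2020
Sales | 2019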